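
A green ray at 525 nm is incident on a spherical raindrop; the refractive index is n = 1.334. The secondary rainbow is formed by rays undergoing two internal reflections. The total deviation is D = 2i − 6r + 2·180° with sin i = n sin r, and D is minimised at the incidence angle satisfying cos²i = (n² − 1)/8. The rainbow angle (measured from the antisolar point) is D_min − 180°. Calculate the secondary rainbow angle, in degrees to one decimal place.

51.2°

cos²i = (1.77956 − 1)/8 = 0.09744; i = arccos(0.31216) = 71.810°.
sin r = sin 71.810°/1.334 = 0.71217; r = 45.411°.
D_min = 2·71.810° − 6·45.411° + 360° = 231.153°.
Rainbow angle = D_min − 180° = 51.153°.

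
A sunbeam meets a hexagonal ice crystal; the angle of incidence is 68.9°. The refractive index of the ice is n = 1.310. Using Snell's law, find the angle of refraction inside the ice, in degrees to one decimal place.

Snell: sin θ_r = sin θ_i / n = sin 68.9° / 1.310 = 0.9330 / 1.310 = 0.7122.
θ_r = arcsin(0.7122) = 45.41°.

45.4°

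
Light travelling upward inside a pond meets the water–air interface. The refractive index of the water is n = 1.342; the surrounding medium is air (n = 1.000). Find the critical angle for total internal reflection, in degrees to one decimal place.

48.2°

sin θ_c = n_air / n = 1.000 / 1.342 = 0.7452.
θ_c = arcsin(0.7452) = 48.17°.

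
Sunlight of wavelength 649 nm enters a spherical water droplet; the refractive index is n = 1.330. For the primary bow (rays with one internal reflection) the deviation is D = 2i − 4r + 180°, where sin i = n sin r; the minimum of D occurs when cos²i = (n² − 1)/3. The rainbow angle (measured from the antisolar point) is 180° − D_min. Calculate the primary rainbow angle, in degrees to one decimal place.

42.5°

cos²i = (1.76890 − 1)/3 = 0.25630; i = arccos(0.50626) = 59.585°.
sin r = sin 59.585°/1.330 = 0.64841; r = 40.422°.
D_min = 2·59.585° − 4·40.422° + 180° = 137.484°.
Rainbow angle = 180° − D_min = 42.516°.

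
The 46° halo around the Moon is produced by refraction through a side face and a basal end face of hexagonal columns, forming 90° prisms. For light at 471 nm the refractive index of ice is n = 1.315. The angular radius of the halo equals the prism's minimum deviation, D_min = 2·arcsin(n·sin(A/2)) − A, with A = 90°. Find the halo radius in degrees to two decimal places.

46.82°

n·sin(A/2) = 1.315 × sin 45° = 1.315 × 0.7071 = 0.9298.
D_min = 2·arcsin(0.9298) − 90° = 2 × 68.411° − 90° = 46.821°.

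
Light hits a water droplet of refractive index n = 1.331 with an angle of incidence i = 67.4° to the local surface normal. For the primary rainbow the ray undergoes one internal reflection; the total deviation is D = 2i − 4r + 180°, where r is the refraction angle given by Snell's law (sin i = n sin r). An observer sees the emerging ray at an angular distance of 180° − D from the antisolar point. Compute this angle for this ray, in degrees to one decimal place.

sin r = sin 67.4° / 1.331 = 0.9232/1.331 = 0.6936; r = 43.92°.
D = 2·67.4° − 4·43.92° + 180° = 134.80° − 175.67° + 180° = 139.13°.
Angle from antisolar point = 180° − D = 40.87°.

40.9°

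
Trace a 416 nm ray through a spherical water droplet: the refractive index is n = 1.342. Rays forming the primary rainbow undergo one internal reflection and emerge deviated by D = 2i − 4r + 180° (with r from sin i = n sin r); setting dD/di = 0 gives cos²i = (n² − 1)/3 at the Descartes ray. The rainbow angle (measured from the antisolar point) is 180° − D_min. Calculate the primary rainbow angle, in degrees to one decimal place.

40.8°

cos²i = (1.80096 − 1)/3 = 0.26699; i = arccos(0.51671) = 58.888°.
sin r = sin 58.888°/1.342 = 0.63797; r = 39.641°.
D_min = 2·58.888° − 4·39.641° + 180° = 139.213°.
Rainbow angle = 180° − D_min = 40.787°.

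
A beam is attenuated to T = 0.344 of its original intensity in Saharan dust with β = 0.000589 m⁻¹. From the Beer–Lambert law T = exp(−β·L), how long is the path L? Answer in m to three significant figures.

Beer–Lambert: T = exp(−βL) ⇒ L = −ln(T)/β = −ln(0.344)/0.000589 = 1.0671/0.000589 = 1812 m.

1810 m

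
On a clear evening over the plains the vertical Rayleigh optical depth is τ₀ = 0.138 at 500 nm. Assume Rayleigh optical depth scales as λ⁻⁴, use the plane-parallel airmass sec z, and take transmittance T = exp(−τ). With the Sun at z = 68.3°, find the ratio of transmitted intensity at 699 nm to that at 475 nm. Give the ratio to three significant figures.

Airmass: sec 68.3° = 2.7046.
τ(699 nm) = 0.138 × (500/699)⁴ × 2.7046 = 0.138 × 0.2618 × 2.7046 = 0.0977.
τ(475 nm) = 0.138 × (500/475)⁴ × 2.7046 = 0.138 × 1.2277 × 2.7046 = 0.4582.
T(699)/T(475) = exp(τ_B − τ_A) = exp(0.3605) = 1.4341.

1.43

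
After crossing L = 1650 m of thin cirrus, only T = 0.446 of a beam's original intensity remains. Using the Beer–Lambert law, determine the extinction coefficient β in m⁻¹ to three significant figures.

Beer–Lambert: T = exp(−βL) ⇒ β = −ln(T)/L = −ln(0.446)/1650 = 0.8074/1650 = 0.0004894 m⁻¹.

0.000489 m⁻¹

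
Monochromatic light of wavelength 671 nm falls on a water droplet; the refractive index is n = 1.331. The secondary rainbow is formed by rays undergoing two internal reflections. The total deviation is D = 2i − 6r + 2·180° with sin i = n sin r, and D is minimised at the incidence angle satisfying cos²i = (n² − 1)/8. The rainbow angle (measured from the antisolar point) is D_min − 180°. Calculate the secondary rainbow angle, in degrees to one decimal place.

cos²i = (1.77156 − 1)/8 = 0.09645; i = arccos(0.31056) = 71.907°.
sin r = sin 71.907°/1.331 = 0.71417; r = 45.575°.
D_min = 2·71.907° − 6·45.575° + 360° = 230.365°.
Rainbow angle = D_min − 180° = 50.365°.

50.4°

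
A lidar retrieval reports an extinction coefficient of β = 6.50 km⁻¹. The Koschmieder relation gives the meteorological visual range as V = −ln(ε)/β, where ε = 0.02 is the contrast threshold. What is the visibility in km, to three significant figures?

0.602 km

V = −ln(0.02) / 6.50 = 3.912 / 6.50 = 0.6018 km.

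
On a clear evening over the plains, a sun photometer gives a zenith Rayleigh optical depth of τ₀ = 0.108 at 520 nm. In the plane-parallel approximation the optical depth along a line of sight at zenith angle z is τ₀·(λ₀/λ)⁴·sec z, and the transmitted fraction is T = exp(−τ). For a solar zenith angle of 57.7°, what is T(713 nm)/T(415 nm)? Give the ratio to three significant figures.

Airmass: sec 57.7° = 1.8714.
τ(713 nm) = 0.108 × (520/713)⁴ × 1.8714 = 0.108 × 0.2829 × 1.8714 = 0.0572.
τ(415 nm) = 0.108 × (520/415)⁴ × 1.8714 = 0.108 × 2.4650 × 1.8714 = 0.4982.
T(713)/T(415) = exp(τ_B − τ_A) = exp(0.4410) = 1.5543.

1.55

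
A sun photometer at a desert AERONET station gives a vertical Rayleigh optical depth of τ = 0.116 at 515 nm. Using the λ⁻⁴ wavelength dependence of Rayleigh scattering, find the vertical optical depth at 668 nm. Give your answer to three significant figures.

0.0410

τ(668 nm) = τ(515 nm) × (515/668)⁴ = 0.116 × (0.7710)⁴ = 0.116 × 0.3533 = 0.0410.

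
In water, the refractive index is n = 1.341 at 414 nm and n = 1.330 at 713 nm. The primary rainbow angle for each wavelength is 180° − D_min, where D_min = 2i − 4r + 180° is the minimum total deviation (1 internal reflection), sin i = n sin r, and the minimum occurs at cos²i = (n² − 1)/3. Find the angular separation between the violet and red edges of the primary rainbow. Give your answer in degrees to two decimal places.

1.59°

At 414 nm (n = 1.341): cos²i = 0.26609 → i = 58.946°, r = 39.705°, D_min = 139.071°, rainbow angle = 40.929°.
At 713 nm (n = 1.330): cos²i = 0.25630 → i = 59.585°, r = 40.422°, D_min = 137.484°, rainbow angle = 42.516°.
Angular width = |40.929° − 42.516°| = 1.588°.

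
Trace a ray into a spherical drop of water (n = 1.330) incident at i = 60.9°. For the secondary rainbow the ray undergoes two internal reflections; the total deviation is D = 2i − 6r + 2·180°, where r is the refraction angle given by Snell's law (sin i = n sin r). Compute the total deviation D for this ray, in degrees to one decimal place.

235.4°

sin r = sin 60.9° / 1.330 = 0.8738/1.330 = 0.6570; r = 41.07°.
D = 2·60.9° − 6·41.07° + 2·180° = 121.80° − 246.42° + 360° = 235.38°.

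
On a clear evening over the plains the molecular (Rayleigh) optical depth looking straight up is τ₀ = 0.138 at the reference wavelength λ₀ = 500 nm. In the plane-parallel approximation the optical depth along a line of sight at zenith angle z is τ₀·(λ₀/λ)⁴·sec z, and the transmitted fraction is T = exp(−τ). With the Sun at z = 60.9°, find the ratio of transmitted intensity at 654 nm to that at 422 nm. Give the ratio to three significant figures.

1.59

Airmass: sec 60.9° = 2.0562.
τ(654 nm) = 0.138 × (500/654)⁴ × 2.0562 = 0.138 × 0.3416 × 2.0562 = 0.0969.
τ(422 nm) = 0.138 × (500/422)⁴ × 2.0562 = 0.138 × 1.9707 × 2.0562 = 0.5592.
T(654)/T(422) = exp(τ_B − τ_A) = exp(0.4623) = 1.5877.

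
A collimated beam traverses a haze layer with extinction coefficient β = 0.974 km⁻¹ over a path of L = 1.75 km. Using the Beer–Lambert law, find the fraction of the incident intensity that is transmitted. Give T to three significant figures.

0.182

τ = β·L = 0.974 × 1.75 = 1.7045.
T = exp(−1.7045) = 0.1819.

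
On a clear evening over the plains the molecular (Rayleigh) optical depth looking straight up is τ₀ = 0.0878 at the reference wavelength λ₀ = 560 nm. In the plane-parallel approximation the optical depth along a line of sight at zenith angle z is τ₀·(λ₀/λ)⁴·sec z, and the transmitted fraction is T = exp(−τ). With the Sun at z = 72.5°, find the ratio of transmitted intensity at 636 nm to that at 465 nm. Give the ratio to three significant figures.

Airmass: sec 72.5° = 3.3255.
τ(636 nm) = 0.0878 × (560/636)⁴ × 3.3255 = 0.0878 × 0.6011 × 3.3255 = 0.1755.
τ(465 nm) = 0.0878 × (560/465)⁴ × 3.3255 = 0.0878 × 2.1035 × 3.3255 = 0.6142.
T(636)/T(465) = exp(τ_B − τ_A) = exp(0.4387) = 1.5507.

1.55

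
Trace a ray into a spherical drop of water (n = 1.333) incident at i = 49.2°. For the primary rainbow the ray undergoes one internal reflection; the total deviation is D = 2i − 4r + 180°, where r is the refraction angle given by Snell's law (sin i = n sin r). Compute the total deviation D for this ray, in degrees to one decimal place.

140.0°

sin r = sin 49.2° / 1.333 = 0.7570/1.333 = 0.5679; r = 34.60°.
D = 2·49.2° − 4·34.60° + 180° = 98.40° − 138.41° + 180° = 139.99°.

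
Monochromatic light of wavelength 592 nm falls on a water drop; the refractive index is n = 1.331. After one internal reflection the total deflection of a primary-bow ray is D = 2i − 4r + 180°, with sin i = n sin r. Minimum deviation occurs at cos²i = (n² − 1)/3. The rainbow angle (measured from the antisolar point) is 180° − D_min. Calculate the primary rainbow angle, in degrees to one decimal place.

42.4°

cos²i = (1.77156 − 1)/3 = 0.25719; i = arccos(0.50714) = 59.527°.
sin r = sin 59.527°/1.331 = 0.64753; r = 40.356°.
D_min = 2·59.527° − 4·40.356° + 180° = 137.630°.
Rainbow angle = 180° − D_min = 42.370°.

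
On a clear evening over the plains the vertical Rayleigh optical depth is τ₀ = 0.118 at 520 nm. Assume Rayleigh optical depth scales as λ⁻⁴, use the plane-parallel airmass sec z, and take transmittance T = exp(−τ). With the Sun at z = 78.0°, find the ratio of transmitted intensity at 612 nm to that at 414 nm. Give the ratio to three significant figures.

3.05

Airmass: sec 78.0° = 4.8097.
τ(612 nm) = 0.118 × (520/612)⁴ × 4.8097 = 0.118 × 0.5212 × 4.8097 = 0.2958.
τ(414 nm) = 0.118 × (520/414)⁴ × 4.8097 = 0.118 × 2.4889 × 4.8097 = 1.4126.
T(612)/T(414) = exp(τ_B − τ_A) = exp(1.1168) = 3.0550.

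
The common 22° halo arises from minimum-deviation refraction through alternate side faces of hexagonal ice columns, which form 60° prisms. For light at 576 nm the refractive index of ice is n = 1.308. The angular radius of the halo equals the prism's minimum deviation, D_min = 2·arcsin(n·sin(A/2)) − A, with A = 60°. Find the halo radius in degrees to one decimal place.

21.7°

n·sin(A/2) = 1.308 × sin 30° = 1.308 × 0.5000 = 0.6540.
D_min = 2·arcsin(0.6540) − 60° = 2 × 40.844° − 60° = 21.688°.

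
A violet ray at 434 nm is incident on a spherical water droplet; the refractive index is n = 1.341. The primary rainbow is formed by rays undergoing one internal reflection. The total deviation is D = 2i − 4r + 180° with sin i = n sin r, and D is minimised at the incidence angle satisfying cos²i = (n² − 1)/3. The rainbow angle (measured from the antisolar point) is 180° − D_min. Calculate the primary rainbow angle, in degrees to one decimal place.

cos²i = (1.79828 − 1)/3 = 0.26609; i = arccos(0.51584) = 58.946°.
sin r = sin 58.946°/1.341 = 0.63884; r = 39.705°.
D_min = 2·58.946° − 4·39.705° + 180° = 139.071°.
Rainbow angle = 180° − D_min = 40.929°.

40.9°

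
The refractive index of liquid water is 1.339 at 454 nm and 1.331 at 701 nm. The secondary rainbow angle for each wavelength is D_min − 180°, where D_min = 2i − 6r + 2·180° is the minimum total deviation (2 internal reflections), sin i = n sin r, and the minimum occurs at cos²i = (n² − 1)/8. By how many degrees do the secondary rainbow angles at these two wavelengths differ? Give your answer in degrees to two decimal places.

2.09°

At 454 nm (n = 1.339): cos²i = 0.09912 → i = 71.650°, r = 45.141°, D_min = 232.451°, rainbow angle = 52.451°.
At 701 nm (n = 1.331): cos²i = 0.09645 → i = 71.907°, r = 45.575°, D_min = 230.365°, rainbow angle = 50.365°.
Angular width = |52.451° − 50.365°| = 2.086°.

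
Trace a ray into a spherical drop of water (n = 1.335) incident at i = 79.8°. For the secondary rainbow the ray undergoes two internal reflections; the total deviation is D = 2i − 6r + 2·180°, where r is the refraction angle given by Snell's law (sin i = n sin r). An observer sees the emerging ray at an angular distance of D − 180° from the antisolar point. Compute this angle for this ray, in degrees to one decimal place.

54.6°

sin r = sin 79.8° / 1.335 = 0.9842/1.335 = 0.7372; r = 47.50°.
D = 2·79.8° − 6·47.50° + 2·180° = 159.60° − 284.97° + 360° = 234.63°.
Angle from antisolar point = D − 180° = 54.63°.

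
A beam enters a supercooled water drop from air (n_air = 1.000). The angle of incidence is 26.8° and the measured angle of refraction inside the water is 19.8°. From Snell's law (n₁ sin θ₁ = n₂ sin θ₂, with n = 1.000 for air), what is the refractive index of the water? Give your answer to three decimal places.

1.331

n = sin θ_i / sin θ_r = sin 26.8° / sin 19.8° = 0.4509 / 0.3387 = 1.3311.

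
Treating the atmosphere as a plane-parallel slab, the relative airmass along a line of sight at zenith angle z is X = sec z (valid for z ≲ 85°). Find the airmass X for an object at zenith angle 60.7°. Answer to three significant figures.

2.04

X = sec z = 1/cos 60.7° = 1/0.4894 = 2.0434.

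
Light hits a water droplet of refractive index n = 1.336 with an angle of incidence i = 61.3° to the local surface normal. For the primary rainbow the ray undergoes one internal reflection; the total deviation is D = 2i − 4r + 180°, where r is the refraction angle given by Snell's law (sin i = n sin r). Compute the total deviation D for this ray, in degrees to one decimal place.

138.5°

sin r = sin 61.3° / 1.336 = 0.8771/1.336 = 0.6565; r = 41.04°.
D = 2·61.3° − 4·41.04° + 180° = 122.60° − 164.15° + 180° = 138.45°.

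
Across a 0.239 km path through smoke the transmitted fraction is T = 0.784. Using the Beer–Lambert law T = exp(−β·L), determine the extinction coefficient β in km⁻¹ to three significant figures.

Beer–Lambert: T = exp(−βL) ⇒ β = −ln(T)/L = −ln(0.784)/0.239 = 0.2433/0.239 = 1.018 km⁻¹.

1.02 km⁻¹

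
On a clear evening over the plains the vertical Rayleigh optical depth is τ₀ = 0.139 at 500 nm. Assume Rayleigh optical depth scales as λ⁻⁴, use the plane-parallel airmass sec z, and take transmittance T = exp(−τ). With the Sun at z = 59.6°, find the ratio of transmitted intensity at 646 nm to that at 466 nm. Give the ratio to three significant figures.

1.30

Airmass: sec 59.6° = 1.9762.
τ(646 nm) = 0.139 × (500/646)⁴ × 1.9762 = 0.139 × 0.3589 × 1.9762 = 0.0986.
τ(466 nm) = 0.139 × (500/466)⁴ × 1.9762 = 0.139 × 1.3254 × 1.9762 = 0.3641.
T(646)/T(466) = exp(τ_B − τ_A) = exp(0.2655) = 1.3041.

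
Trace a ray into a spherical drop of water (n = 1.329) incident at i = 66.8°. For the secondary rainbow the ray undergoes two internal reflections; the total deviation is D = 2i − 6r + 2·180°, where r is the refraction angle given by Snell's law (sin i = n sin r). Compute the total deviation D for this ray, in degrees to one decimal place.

231.1°

sin r = sin 66.8° / 1.329 = 0.9191/1.329 = 0.6916; r = 43.76°.
D = 2·66.8° − 6·43.76° + 2·180° = 133.60° − 262.54° + 360° = 231.06°.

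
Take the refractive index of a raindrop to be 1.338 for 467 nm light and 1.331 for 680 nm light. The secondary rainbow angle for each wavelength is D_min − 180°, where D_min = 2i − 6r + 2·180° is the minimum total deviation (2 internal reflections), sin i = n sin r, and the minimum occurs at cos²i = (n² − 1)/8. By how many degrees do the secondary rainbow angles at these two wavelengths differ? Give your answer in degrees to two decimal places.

At 467 nm (n = 1.338): cos²i = 0.09878 → i = 71.682°, r = 45.195°, D_min = 232.193°, rainbow angle = 52.193°.
At 680 nm (n = 1.331): cos²i = 0.09645 → i = 71.907°, r = 45.575°, D_min = 230.365°, rainbow angle = 50.365°.
Angular width = |52.193° − 50.365°| = 1.828°.

1.83°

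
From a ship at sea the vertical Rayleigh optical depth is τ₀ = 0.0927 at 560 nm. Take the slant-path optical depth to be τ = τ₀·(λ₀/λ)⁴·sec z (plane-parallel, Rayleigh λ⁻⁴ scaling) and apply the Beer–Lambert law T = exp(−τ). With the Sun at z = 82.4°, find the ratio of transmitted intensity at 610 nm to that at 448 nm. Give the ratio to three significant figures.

Airmass: sec 82.4° = 7.5611.
τ(610 nm) = 0.0927 × (560/610)⁴ × 7.5611 = 0.0927 × 0.7103 × 7.5611 = 0.4978.
τ(448 nm) = 0.0927 × (560/448)⁴ × 7.5611 = 0.0927 × 2.4414 × 7.5611 = 1.7112.
T(610)/T(448) = exp(τ_B − τ_A) = exp(1.2134) = 3.3648.

3.36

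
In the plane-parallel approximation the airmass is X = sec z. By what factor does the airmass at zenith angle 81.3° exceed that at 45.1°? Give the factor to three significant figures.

X(81.3°)/X(45.1°) = sec 81.3° / sec 45.1° = cos 45.1° / cos 81.3° = 0.7059/0.1513 = 4.6666.

4.67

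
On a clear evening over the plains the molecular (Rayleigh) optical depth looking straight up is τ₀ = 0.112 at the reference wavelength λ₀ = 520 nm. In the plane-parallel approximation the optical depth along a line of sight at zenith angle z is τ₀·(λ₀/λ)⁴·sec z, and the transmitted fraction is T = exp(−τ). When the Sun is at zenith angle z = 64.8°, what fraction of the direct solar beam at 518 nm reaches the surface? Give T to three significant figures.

sec 64.8° = 2.3486.
τ = 0.112 × (520/518)⁴ × 2.3486 = 0.112 × 1.0155 × 2.3486 = 0.2671.
T = exp(−0.2671) = 0.7656.

0.766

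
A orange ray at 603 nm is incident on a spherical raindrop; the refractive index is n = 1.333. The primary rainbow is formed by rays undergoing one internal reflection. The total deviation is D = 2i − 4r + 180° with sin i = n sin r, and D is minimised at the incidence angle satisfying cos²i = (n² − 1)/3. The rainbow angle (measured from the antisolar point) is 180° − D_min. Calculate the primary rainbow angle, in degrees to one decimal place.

cos²i = (1.77689 − 1)/3 = 0.25896; i = arccos(0.50888) = 59.410°.
sin r = sin 59.410°/1.333 = 0.64579; r = 40.225°.
D_min = 2·59.410° − 4·40.225° + 180° = 137.922°.
Rainbow angle = 180° − D_min = 42.078°.

42.1°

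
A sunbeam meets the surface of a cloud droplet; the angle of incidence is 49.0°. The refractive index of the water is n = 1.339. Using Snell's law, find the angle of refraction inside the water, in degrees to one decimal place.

Snell: sin θ_r = sin θ_i / n = sin 49.0° / 1.339 = 0.7547 / 1.339 = 0.5636.
θ_r = arcsin(0.5636) = 34.31°.

34.3°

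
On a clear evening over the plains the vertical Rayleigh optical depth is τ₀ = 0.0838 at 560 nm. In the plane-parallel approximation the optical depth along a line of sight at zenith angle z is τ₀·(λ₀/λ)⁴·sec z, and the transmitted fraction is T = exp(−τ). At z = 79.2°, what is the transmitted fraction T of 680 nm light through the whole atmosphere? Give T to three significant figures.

0.814

sec 79.2° = 5.3367.
τ = 0.0838 × (560/680)⁴ × 5.3367 = 0.0838 × 0.4600 × 5.3367 = 0.2057.
T = exp(−0.2057) = 0.8141.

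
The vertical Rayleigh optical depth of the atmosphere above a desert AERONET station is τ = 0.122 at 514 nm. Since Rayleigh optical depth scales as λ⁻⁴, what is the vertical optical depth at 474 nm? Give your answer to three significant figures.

τ(474 nm) = τ(514 nm) × (514/474)⁴ = 0.122 × (1.0844)⁴ = 0.122 × 1.3827 = 0.1687.

0.169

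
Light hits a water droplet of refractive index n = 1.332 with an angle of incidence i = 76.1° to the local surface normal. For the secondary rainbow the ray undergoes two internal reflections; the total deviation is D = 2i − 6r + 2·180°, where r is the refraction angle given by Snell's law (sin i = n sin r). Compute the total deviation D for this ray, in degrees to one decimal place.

231.5°

sin r = sin 76.1° / 1.332 = 0.9707/1.332 = 0.7288; r = 46.78°.
D = 2·76.1° − 6·46.78° + 2·180° = 152.20° − 280.70° + 360° = 231.50°.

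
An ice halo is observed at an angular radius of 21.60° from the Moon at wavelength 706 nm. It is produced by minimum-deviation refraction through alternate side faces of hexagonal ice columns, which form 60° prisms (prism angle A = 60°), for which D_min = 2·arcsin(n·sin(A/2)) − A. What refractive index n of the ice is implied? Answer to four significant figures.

1.307

Rearranging: n = sin((D_min + A)/2) / sin(A/2).
(D_min + A)/2 = (21.60° + 60°)/2 = 40.800°.
n = sin 40.800° / sin 30° = 0.6534 / 0.5000 = 1.3068.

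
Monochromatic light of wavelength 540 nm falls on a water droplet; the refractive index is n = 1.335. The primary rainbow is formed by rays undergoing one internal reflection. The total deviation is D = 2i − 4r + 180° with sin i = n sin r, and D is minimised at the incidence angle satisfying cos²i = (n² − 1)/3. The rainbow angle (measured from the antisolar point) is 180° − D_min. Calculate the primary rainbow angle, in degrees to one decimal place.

41.8°

cos²i = (1.78222 − 1)/3 = 0.26074; i = arccos(0.51063) = 59.294°.
sin r = sin 59.294°/1.335 = 0.64405; r = 40.094°.
D_min = 2·59.294° − 4·40.094° + 180° = 138.212°.
Rainbow angle = 180° − D_min = 41.788°.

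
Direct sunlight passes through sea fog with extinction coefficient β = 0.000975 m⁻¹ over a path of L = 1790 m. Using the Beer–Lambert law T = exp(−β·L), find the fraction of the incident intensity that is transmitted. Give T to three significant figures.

0.175

τ = β·L = 0.000975 × 1790 = 1.7452.
T = exp(−1.7452) = 0.1746.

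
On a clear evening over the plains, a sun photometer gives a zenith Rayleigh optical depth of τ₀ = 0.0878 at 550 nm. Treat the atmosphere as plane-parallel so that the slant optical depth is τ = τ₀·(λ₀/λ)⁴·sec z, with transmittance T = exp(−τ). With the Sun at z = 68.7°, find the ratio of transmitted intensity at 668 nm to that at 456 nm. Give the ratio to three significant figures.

Airmass: sec 68.7° = 2.7529.
τ(668 nm) = 0.0878 × (550/668)⁴ × 2.7529 = 0.0878 × 0.4596 × 2.7529 = 0.1111.
τ(456 nm) = 0.0878 × (550/456)⁴ × 2.7529 = 0.0878 × 2.1164 × 2.7529 = 0.5115.
T(668)/T(456) = exp(τ_B − τ_A) = exp(0.4005) = 1.4925.

1.49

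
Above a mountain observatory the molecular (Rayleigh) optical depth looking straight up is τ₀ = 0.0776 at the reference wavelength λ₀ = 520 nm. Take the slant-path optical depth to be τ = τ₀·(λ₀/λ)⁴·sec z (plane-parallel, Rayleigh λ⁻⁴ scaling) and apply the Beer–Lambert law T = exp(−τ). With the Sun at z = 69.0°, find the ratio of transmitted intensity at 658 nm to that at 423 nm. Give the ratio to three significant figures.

Airmass: sec 69.0° = 2.7904.
τ(658 nm) = 0.0776 × (520/658)⁴ × 2.7904 = 0.0776 × 0.3900 × 2.7904 = 0.0845.
τ(423 nm) = 0.0776 × (520/423)⁴ × 2.7904 = 0.0776 × 2.2838 × 2.7904 = 0.4945.
T(658)/T(423) = exp(τ_B − τ_A) = exp(0.4101) = 1.5069.

1.51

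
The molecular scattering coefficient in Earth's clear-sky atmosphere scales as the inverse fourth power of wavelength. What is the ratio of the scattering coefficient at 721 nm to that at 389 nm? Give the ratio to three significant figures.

0.0847

Rayleigh scattering ∝ λ⁻⁴, so the ratio of coefficients is the inverse fourth power of the wavelength ratio.
σ(721)/σ(389) = (389/721)⁴ = (0.5395)⁴ = 0.08473.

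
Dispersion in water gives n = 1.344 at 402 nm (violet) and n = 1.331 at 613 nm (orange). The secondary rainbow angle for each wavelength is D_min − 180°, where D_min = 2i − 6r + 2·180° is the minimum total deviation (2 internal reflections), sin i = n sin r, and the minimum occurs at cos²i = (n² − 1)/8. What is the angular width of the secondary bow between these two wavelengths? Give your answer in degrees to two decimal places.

3.37°

At 402 nm (n = 1.344): cos²i = 0.10079 → i = 71.490°, r = 44.874°, D_min = 233.733°, rainbow angle = 53.733°.
At 613 nm (n = 1.331): cos²i = 0.09645 → i = 71.907°, r = 45.575°, D_min = 230.365°, rainbow angle = 50.365°.
Angular width = |53.733° − 50.365°| = 3.368°.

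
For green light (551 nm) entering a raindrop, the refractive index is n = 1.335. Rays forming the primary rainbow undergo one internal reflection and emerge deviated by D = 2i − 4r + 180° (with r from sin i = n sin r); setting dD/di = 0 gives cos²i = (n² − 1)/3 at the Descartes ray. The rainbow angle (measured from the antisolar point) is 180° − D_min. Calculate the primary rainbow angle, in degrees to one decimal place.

cos²i = (1.78222 − 1)/3 = 0.26074; i = arccos(0.51063) = 59.294°.
sin r = sin 59.294°/1.335 = 0.64405; r = 40.094°.
D_min = 2·59.294° − 4·40.094° + 180° = 138.212°.
Rainbow angle = 180° − D_min = 41.788°.

41.8°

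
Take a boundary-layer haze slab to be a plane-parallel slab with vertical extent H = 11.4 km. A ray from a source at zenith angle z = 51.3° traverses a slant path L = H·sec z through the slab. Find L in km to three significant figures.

sec z = 1/cos 51.3° = 1.5994.
L = 11.4 × 1.5994 = 18.233 km.

18.2 km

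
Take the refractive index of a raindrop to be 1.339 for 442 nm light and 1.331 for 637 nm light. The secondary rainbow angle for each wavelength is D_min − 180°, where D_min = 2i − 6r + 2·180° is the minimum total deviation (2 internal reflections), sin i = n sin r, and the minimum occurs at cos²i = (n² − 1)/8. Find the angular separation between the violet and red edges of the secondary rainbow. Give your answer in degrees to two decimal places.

At 442 nm (n = 1.339): cos²i = 0.09912 → i = 71.650°, r = 45.141°, D_min = 232.451°, rainbow angle = 52.451°.
At 637 nm (n = 1.331): cos²i = 0.09645 → i = 71.907°, r = 45.575°, D_min = 230.365°, rainbow angle = 50.365°.
Angular width = |52.451° − 50.365°| = 2.086°.

2.09°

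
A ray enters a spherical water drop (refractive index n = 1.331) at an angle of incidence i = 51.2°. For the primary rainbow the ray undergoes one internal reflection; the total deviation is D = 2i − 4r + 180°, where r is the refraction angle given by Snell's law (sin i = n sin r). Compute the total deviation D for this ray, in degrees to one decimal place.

139.0°

sin r = sin 51.2° / 1.331 = 0.7793/1.331 = 0.5855; r = 35.84°.
D = 2·51.2° − 4·35.84° + 180° = 102.40° − 143.36° + 180° = 139.04°.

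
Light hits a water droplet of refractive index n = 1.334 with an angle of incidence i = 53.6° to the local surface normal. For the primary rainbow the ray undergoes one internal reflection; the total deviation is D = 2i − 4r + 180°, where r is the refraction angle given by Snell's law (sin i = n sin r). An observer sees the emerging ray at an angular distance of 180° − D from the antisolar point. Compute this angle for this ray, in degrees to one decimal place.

sin r = sin 53.6° / 1.334 = 0.8049/1.334 = 0.6034; r = 37.11°.
D = 2·53.6° − 4·37.11° + 180° = 107.20° − 148.45° + 180° = 138.75°.
Angle from antisolar point = 180° − D = 41.25°.

41.2°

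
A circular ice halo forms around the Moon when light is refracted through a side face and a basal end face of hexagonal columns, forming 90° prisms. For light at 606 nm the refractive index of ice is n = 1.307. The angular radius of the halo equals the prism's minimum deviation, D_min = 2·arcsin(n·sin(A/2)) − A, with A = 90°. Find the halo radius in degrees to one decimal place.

45.1°

n·sin(A/2) = 1.307 × sin 45° = 1.307 × 0.7071 = 0.9242.
D_min = 2·arcsin(0.9242) − 90° = 2 × 67.546° − 90° = 45.093°.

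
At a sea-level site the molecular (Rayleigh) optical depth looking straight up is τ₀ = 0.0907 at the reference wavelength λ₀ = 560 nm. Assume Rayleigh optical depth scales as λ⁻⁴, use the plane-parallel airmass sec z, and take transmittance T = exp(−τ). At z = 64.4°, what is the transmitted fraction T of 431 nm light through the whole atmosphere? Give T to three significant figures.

sec 64.4° = 2.3144.
τ = 0.0907 × (560/431)⁴ × 2.3144 = 0.0907 × 2.8500 × 2.3144 = 0.5982.
T = exp(−0.5982) = 0.5498.

0.550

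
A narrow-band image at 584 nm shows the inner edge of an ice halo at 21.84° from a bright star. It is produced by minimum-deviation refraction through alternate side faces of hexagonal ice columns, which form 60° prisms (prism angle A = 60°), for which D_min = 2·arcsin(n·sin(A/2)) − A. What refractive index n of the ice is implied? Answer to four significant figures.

1.310

Rearranging: n = sin((D_min + A)/2) / sin(A/2).
(D_min + A)/2 = (21.84° + 60°)/2 = 40.920°.
n = sin 40.920° / sin 30° = 0.6550 / 0.5000 = 1.3100.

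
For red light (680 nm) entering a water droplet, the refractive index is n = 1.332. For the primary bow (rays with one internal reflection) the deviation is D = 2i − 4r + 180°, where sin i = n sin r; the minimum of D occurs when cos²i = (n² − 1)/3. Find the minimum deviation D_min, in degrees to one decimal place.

cos²i = (1.77422 − 1)/3 = 0.25807; i = arccos(0.50801) = 59.469°.
sin r = sin 59.469°/1.332 = 0.64666; r = 40.290°.
D_min = 2·59.469° − 4·40.290° + 180° = 137.776°.

137.8°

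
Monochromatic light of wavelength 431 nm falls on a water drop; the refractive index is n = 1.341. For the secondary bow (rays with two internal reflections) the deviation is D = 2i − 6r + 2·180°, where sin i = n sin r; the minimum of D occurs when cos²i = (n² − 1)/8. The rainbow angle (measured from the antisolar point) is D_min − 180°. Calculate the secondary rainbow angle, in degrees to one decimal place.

53.0°

cos²i = (1.79828 − 1)/8 = 0.09979; i = arccos(0.31589) = 71.586°.
sin r = sin 71.586°/1.341 = 0.70753; r = 45.034°.
D_min = 2·71.586° − 6·45.034° + 360° = 232.966°.
Rainbow angle = D_min − 180° = 52.966°.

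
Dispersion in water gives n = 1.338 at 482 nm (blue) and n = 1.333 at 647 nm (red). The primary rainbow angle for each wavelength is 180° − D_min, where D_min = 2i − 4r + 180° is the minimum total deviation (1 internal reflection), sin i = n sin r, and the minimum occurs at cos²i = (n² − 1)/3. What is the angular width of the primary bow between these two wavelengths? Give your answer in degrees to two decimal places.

0.72°

At 482 nm (n = 1.338): cos²i = 0.26341 → i = 59.120°, r = 39.899°, D_min = 138.643°, rainbow angle = 41.357°.
At 647 nm (n = 1.333): cos²i = 0.25896 → i = 59.410°, r = 40.225°, D_min = 137.922°, rainbow angle = 42.078°.
Angular width = |41.357° − 42.078°| = 0.722°.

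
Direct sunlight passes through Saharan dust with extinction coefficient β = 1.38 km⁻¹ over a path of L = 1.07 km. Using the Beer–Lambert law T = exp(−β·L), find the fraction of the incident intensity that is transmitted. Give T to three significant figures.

τ = β·L = 1.38 × 1.07 = 1.4766.
T = exp(−1.4766) = 0.2284.

0.228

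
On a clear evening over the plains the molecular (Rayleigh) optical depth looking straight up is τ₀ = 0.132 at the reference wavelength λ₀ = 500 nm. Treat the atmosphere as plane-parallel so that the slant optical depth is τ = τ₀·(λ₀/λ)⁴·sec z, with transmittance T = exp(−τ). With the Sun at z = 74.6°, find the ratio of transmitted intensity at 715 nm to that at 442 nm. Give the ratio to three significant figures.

2.00

Airmass: sec 74.6° = 3.7657.
τ(715 nm) = 0.132 × (500/715)⁴ × 3.7657 = 0.132 × 0.2391 × 3.7657 = 0.1189.
τ(442 nm) = 0.132 × (500/442)⁴ × 3.7657 = 0.132 × 1.6375 × 3.7657 = 0.8140.
T(715)/T(442) = exp(τ_B − τ_A) = exp(0.6951) = 2.0039.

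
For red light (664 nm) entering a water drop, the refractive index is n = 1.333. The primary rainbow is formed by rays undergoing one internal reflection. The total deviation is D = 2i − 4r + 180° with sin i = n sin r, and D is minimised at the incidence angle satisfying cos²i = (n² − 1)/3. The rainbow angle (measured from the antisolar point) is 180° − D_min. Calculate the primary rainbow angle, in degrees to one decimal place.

42.1°

cos²i = (1.77689 − 1)/3 = 0.25896; i = arccos(0.50888) = 59.410°.
sin r = sin 59.410°/1.333 = 0.64579; r = 40.225°.
D_min = 2·59.410° − 4·40.225° + 180° = 137.922°.
Rainbow angle = 180° − D_min = 42.078°.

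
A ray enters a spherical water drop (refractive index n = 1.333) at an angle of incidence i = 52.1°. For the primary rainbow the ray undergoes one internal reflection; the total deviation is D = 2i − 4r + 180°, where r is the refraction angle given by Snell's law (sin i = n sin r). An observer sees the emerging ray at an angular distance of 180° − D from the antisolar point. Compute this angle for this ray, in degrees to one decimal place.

41.0°

sin r = sin 52.1° / 1.333 = 0.7891/1.333 = 0.5920; r = 36.30°.
D = 2·52.1° − 4·36.30° + 180° = 104.20° − 145.19° + 180° = 139.01°.
Angle from antisolar point = 180° − D = 40.99°.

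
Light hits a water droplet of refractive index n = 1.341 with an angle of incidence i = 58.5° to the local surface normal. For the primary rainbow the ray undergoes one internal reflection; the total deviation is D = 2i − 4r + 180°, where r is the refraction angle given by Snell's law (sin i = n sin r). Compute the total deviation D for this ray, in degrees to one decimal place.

sin r = sin 58.5° / 1.341 = 0.8526/1.341 = 0.6358; r = 39.48°.
D = 2·58.5° − 4·39.48° + 180° = 117.00° − 157.92° + 180° = 139.08°.

139.1°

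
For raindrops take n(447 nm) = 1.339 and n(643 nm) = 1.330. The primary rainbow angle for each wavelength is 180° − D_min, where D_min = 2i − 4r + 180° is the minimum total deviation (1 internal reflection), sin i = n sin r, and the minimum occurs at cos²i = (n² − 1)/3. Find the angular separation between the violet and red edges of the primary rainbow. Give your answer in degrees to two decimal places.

At 447 nm (n = 1.339): cos²i = 0.26431 → i = 59.062°, r = 39.834°, D_min = 138.786°, rainbow angle = 41.214°.
At 643 nm (n = 1.330): cos²i = 0.25630 → i = 59.585°, r = 40.422°, D_min = 137.484°, rainbow angle = 42.516°.
Angular width = |41.214° − 42.516°| = 1.303°.

1.30°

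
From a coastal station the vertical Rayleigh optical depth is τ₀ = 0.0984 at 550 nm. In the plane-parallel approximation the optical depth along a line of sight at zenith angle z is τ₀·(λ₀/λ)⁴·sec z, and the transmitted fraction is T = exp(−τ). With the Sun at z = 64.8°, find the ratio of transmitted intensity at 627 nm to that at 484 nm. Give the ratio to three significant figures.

Airmass: sec 64.8° = 2.3486.
τ(627 nm) = 0.0984 × (550/627)⁴ × 2.3486 = 0.0984 × 0.5921 × 2.3486 = 0.1368.
τ(484 nm) = 0.0984 × (550/484)⁴ × 2.3486 = 0.0984 × 1.6675 × 2.3486 = 0.3854.
T(627)/T(484) = exp(τ_B − τ_A) = exp(0.2485) = 1.2822.

1.28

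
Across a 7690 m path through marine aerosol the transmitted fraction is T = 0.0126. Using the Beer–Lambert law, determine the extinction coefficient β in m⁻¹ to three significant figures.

0.000569 m⁻¹

Beer–Lambert: T = exp(−βL) ⇒ β = −ln(T)/L = −ln(0.0126)/7690 = 4.3741/7690 = 0.0005688 m⁻¹.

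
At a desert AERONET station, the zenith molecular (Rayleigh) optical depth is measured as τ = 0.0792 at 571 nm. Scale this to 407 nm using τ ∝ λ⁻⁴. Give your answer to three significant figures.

τ(407 nm) = τ(571 nm) × (571/407)⁴ = 0.0792 × (1.4029)⁴ = 0.0792 × 3.8741 = 0.3068.

0.307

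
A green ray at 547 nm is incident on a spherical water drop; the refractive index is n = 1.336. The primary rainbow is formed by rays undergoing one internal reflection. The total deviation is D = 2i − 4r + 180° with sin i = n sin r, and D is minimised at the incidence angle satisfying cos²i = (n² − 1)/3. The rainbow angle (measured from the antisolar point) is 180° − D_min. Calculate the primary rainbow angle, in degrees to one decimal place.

cos²i = (1.78490 − 1)/3 = 0.26163; i = arccos(0.51150) = 59.236°.
sin r = sin 59.236°/1.336 = 0.64318; r = 40.029°.
D_min = 2·59.236° − 4·40.029° + 180° = 138.356°.
Rainbow angle = 180° − D_min = 41.644°.

41.6°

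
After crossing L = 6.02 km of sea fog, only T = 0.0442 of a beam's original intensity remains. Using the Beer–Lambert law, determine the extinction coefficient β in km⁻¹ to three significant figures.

0.518 km⁻¹

Beer–Lambert: T = exp(−βL) ⇒ β = −ln(T)/L = −ln(0.0442)/6.02 = 3.1190/6.02 = 0.5181 km⁻¹.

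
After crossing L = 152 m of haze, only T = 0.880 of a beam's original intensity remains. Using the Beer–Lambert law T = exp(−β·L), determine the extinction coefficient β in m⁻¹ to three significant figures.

Beer–Lambert: T = exp(−βL) ⇒ β = −ln(T)/L = −ln(0.880)/152 = 0.1278/152 = 0.000841 m⁻¹.

0.000841 m⁻¹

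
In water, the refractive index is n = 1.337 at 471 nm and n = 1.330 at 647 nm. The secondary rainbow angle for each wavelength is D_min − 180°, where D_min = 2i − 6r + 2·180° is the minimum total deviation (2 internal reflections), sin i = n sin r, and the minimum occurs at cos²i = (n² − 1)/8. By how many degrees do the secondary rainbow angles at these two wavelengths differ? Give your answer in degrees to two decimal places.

1.83°

At 471 nm (n = 1.337): cos²i = 0.09845 → i = 71.714°, r = 45.249°, D_min = 231.934°, rainbow angle = 51.934°.
At 647 nm (n = 1.330): cos²i = 0.09611 → i = 71.940°, r = 45.630°, D_min = 230.101°, rainbow angle = 50.101°.
Angular width = |51.934° − 50.101°| = 1.832°.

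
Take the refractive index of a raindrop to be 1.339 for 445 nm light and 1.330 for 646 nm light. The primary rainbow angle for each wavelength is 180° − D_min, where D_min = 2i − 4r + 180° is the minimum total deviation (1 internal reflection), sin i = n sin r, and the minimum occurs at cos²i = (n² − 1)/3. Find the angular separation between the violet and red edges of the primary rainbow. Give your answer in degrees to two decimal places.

1.30°

At 445 nm (n = 1.339): cos²i = 0.26431 → i = 59.062°, r = 39.834°, D_min = 138.786°, rainbow angle = 41.214°.
At 646 nm (n = 1.330): cos²i = 0.25630 → i = 59.585°, r = 40.422°, D_min = 137.484°, rainbow angle = 42.516°.
Angular width = |41.214° − 42.516°| = 1.303°.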